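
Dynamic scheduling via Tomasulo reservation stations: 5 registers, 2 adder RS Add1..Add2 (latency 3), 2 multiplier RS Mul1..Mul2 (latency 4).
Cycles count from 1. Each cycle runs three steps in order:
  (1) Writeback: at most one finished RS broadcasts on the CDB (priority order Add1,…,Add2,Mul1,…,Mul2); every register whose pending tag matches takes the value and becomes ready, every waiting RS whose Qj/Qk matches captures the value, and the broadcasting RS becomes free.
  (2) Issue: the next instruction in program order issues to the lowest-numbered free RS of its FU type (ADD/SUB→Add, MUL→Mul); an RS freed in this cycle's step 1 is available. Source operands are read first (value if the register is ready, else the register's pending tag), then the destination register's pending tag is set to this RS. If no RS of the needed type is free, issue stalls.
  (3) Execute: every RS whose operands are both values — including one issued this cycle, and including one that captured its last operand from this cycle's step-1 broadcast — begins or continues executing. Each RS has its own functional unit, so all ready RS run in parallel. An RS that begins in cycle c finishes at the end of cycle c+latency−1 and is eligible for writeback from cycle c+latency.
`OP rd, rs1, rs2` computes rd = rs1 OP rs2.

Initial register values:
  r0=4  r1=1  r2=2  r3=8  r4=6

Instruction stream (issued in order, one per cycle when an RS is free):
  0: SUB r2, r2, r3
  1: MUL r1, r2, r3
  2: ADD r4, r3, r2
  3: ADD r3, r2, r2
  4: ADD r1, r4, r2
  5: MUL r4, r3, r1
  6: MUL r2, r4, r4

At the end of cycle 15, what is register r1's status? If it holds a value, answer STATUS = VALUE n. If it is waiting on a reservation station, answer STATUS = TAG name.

STATUS = VALUE -4

  c1: issue SUB r2<-Add1  regs: r0:4,r1:1,r2:Add1,r3:8,r4:6
  c2: issue MUL r1<-Mul1  regs: r0:4,r1:Mul1,r2:Add1,r3:8,r4:6
  c3: issue ADD r4<-Add2  regs: r0:4,r1:Mul1,r2:Add1,r3:8,r4:Add2
  c4: CDB Add1=-6; issue ADD r3<-Add1  regs: r0:4,r1:Mul1,r2:-6,r3:Add1,r4:Add2
  c5: stall  regs: r0:4,r1:Mul1,r2:-6,r3:Add1,r4:Add2
  c6: stall  regs: r0:4,r1:Mul1,r2:-6,r3:Add1,r4:Add2
  c7: CDB Add1=-12; issue ADD r1<-Add1  regs: r0:4,r1:Add1,r2:-6,r3:-12,r4:Add2
  c8: CDB Add2=2; issue MUL r4<-Mul2  regs: r0:4,r1:Add1,r2:-6,r3:-12,r4:Mul2
  c9: CDB Mul1=-48; issue MUL r2<-Mul1  regs: r0:4,r1:Add1,r2:Mul1,r3:-12,r4:Mul2
  c10: -  regs: r0:4,r1:Add1,r2:Mul1,r3:-12,r4:Mul2
  c11: CDB Add1=-4  regs: r0:4,r1:-4,r2:Mul1,r3:-12,r4:Mul2
  c12: -  regs: r0:4,r1:-4,r2:Mul1,r3:-12,r4:Mul2
  c13: -  regs: r0:4,r1:-4,r2:Mul1,r3:-12,r4:Mul2
  c14: -  regs: r0:4,r1:-4,r2:Mul1,r3:-12,r4:Mul2
  c15: CDB Mul2=48  regs: r0:4,r1:-4,r2:Mul1,r3:-12,r4:48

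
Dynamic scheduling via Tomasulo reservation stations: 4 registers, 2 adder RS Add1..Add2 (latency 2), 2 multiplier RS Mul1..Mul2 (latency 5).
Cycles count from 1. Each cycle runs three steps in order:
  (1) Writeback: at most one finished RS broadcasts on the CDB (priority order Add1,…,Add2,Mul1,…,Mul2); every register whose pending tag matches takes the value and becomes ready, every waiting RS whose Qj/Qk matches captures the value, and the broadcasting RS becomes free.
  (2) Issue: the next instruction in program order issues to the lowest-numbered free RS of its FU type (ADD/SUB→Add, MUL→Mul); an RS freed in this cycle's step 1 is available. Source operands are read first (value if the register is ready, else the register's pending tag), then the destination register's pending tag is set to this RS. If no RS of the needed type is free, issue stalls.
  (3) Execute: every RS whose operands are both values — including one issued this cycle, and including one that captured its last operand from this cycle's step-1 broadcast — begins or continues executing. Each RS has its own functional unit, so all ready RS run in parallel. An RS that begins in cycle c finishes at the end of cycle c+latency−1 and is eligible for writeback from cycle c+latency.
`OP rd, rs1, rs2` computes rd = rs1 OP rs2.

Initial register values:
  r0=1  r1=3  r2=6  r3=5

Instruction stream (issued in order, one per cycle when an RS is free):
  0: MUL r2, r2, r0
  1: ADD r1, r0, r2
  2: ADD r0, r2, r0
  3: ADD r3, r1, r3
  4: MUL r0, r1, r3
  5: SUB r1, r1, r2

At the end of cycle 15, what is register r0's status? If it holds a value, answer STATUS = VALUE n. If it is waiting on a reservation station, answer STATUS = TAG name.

STATUS = VALUE 84

c1: issue MUL r2<-Mul1 | r0:1,r1:3,r2:Mul1,r3:5
c2: issue ADD r1<-Add1 | r0:1,r1:Add1,r2:Mul1,r3:5
c3: issue ADD r0<-Add2 | r0:Add2,r1:Add1,r2:Mul1,r3:5
c4: stall | r0:Add2,r1:Add1,r2:Mul1,r3:5
c5: stall | r0:Add2,r1:Add1,r2:Mul1,r3:5
c6: CDB Mul1=6; stall | r0:Add2,r1:Add1,r2:6,r3:5
c7: stall | r0:Add2,r1:Add1,r2:6,r3:5
c8: CDB Add1=7; issue ADD r3<-Add1 | r0:Add2,r1:7,r2:6,r3:Add1
c9: CDB Add2=7; issue MUL r0<-Mul1 | r0:Mul1,r1:7,r2:6,r3:Add1
c10: CDB Add1=12; issue SUB r1<-Add1 | r0:Mul1,r1:Add1,r2:6,r3:12
c11: - | r0:Mul1,r1:Add1,r2:6,r3:12
c12: CDB Add1=1 | r0:Mul1,r1:1,r2:6,r3:12
c13: - | r0:Mul1,r1:1,r2:6,r3:12
c14: - | r0:Mul1,r1:1,r2:6,r3:12
c15: CDB Mul1=84 | r0:84,r1:1,r2:6,r3:12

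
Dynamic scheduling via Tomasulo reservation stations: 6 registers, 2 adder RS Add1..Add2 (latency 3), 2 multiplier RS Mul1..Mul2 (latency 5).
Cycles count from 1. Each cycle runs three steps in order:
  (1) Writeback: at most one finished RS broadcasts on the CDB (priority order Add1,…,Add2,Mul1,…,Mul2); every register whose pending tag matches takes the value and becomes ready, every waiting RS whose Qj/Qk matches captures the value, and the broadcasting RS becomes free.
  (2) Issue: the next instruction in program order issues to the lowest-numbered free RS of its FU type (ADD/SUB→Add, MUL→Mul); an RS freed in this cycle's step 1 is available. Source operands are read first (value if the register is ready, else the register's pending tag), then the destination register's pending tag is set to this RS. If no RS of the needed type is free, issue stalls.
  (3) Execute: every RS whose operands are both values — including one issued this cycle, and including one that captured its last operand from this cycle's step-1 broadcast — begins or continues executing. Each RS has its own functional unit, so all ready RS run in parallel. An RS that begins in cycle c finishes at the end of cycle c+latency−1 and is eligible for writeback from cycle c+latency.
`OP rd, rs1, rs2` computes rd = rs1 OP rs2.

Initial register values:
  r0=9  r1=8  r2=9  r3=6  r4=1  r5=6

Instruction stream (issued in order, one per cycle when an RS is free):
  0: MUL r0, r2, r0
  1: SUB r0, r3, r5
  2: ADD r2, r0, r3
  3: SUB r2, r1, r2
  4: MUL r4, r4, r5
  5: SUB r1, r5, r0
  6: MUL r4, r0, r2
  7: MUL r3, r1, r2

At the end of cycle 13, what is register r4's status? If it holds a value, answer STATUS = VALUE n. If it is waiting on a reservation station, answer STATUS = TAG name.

STATUS = TAG Mul2

cycle 1: issue MUL r0<-Mul1 // r0:Mul1,r1:8,r2:9,r3:6,r4:1,r5:6
cycle 2: issue SUB r0<-Add1 // r0:Add1,r1:8,r2:9,r3:6,r4:1,r5:6
cycle 3: issue ADD r2<-Add2 // r0:Add1,r1:8,r2:Add2,r3:6,r4:1,r5:6
cycle 4: stall // r0:Add1,r1:8,r2:Add2,r3:6,r4:1,r5:6
cycle 5: CDB Add1=0; issue SUB r2<-Add1 // r0:0,r1:8,r2:Add1,r3:6,r4:1,r5:6
cycle 6: CDB Mul1=81; issue MUL r4<-Mul1 // r0:0,r1:8,r2:Add1,r3:6,r4:Mul1,r5:6
cycle 7: stall // r0:0,r1:8,r2:Add1,r3:6,r4:Mul1,r5:6
cycle 8: CDB Add2=6; issue SUB r1<-Add2 // r0:0,r1:Add2,r2:Add1,r3:6,r4:Mul1,r5:6
cycle 9: issue MUL r4<-Mul2 // r0:0,r1:Add2,r2:Add1,r3:6,r4:Mul2,r5:6
cycle 10: stall // r0:0,r1:Add2,r2:Add1,r3:6,r4:Mul2,r5:6
cycle 11: CDB Add1=2; stall // r0:0,r1:Add2,r2:2,r3:6,r4:Mul2,r5:6
cycle 12: CDB Add2=6; stall // r0:0,r1:6,r2:2,r3:6,r4:Mul2,r5:6
cycle 13: CDB Mul1=6; issue MUL r3<-Mul1 // r0:0,r1:6,r2:2,r3:Mul1,r4:Mul2,r5:6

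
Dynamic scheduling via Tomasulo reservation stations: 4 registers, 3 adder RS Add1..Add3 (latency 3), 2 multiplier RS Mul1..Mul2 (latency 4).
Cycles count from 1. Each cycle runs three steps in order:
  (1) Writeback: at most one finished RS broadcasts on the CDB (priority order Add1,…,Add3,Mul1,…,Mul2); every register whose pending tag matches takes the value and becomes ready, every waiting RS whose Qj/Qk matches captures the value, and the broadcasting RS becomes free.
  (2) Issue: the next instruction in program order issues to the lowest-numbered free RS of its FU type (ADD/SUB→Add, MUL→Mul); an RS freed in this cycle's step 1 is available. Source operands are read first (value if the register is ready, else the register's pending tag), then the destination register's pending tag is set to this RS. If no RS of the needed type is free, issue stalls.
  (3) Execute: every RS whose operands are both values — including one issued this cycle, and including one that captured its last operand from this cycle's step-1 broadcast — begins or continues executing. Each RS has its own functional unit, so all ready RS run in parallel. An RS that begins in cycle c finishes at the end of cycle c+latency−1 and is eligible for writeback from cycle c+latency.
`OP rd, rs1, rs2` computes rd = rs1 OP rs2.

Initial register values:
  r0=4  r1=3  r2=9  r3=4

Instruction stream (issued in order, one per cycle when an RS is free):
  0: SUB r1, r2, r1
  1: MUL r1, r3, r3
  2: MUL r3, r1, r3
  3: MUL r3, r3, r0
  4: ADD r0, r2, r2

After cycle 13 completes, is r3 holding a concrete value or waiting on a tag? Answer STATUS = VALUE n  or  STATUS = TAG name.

cycle 1: issue SUB r1<-Add1 // r0:4,r1:Add1,r2:9,r3:4
cycle 2: issue MUL r1<-Mul1 // r0:4,r1:Mul1,r2:9,r3:4
cycle 3: issue MUL r3<-Mul2 // r0:4,r1:Mul1,r2:9,r3:Mul2
cycle 4: CDB Add1=6; stall // r0:4,r1:Mul1,r2:9,r3:Mul2
cycle 5: stall // r0:4,r1:Mul1,r2:9,r3:Mul2
cycle 6: CDB Mul1=16; issue MUL r3<-Mul1 // r0:4,r1:16,r2:9,r3:Mul1
cycle 7: issue ADD r0<-Add1 // r0:Add1,r1:16,r2:9,r3:Mul1
cycle 8: - // r0:Add1,r1:16,r2:9,r3:Mul1
cycle 9: - // r0:Add1,r1:16,r2:9,r3:Mul1
cycle 10: CDB Add1=18 // r0:18,r1:16,r2:9,r3:Mul1
cycle 11: CDB Mul2=64 // r0:18,r1:16,r2:9,r3:Mul1
cycle 12: - // r0:18,r1:16,r2:9,r3:Mul1
cycle 13: - // r0:18,r1:16,r2:9,r3:Mul1

STATUS = TAG Mul1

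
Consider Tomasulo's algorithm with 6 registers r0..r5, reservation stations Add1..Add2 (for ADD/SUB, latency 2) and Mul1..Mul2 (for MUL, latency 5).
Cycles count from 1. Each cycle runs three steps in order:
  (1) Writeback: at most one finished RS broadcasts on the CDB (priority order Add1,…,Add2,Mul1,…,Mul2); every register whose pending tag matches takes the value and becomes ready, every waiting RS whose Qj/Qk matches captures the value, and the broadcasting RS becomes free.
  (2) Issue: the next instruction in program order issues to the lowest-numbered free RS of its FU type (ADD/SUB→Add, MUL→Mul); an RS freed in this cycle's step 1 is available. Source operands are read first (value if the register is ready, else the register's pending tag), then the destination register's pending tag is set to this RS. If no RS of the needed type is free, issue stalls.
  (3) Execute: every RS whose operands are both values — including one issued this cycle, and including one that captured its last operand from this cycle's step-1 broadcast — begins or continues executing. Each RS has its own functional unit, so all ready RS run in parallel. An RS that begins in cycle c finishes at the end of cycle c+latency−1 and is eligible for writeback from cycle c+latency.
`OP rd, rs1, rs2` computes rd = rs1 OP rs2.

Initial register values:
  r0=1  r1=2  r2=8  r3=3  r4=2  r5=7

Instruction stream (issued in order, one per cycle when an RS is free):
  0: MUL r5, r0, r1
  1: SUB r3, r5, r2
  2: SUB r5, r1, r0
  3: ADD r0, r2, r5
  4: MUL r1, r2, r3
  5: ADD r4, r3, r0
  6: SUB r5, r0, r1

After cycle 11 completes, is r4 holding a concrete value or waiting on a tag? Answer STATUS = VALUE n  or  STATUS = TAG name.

STATUS = VALUE 3

  c1: issue MUL r5<-Mul1  regs: r0:1,r1:2,r2:8,r3:3,r4:2,r5:Mul1
  c2: issue SUB r3<-Add1  regs: r0:1,r1:2,r2:8,r3:Add1,r4:2,r5:Mul1
  c3: issue SUB r5<-Add2  regs: r0:1,r1:2,r2:8,r3:Add1,r4:2,r5:Add2
  c4: stall  regs: r0:1,r1:2,r2:8,r3:Add1,r4:2,r5:Add2
  c5: CDB Add2=1; issue ADD r0<-Add2  regs: r0:Add2,r1:2,r2:8,r3:Add1,r4:2,r5:1
  c6: CDB Mul1=2; issue MUL r1<-Mul1  regs: r0:Add2,r1:Mul1,r2:8,r3:Add1,r4:2,r5:1
  c7: CDB Add2=9; issue ADD r4<-Add2  regs: r0:9,r1:Mul1,r2:8,r3:Add1,r4:Add2,r5:1
  c8: CDB Add1=-6; issue SUB r5<-Add1  regs: r0:9,r1:Mul1,r2:8,r3:-6,r4:Add2,r5:Add1
  c9: -  regs: r0:9,r1:Mul1,r2:8,r3:-6,r4:Add2,r5:Add1
  c10: CDB Add2=3  regs: r0:9,r1:Mul1,r2:8,r3:-6,r4:3,r5:Add1
  c11: -  regs: r0:9,r1:Mul1,r2:8,r3:-6,r4:3,r5:Add1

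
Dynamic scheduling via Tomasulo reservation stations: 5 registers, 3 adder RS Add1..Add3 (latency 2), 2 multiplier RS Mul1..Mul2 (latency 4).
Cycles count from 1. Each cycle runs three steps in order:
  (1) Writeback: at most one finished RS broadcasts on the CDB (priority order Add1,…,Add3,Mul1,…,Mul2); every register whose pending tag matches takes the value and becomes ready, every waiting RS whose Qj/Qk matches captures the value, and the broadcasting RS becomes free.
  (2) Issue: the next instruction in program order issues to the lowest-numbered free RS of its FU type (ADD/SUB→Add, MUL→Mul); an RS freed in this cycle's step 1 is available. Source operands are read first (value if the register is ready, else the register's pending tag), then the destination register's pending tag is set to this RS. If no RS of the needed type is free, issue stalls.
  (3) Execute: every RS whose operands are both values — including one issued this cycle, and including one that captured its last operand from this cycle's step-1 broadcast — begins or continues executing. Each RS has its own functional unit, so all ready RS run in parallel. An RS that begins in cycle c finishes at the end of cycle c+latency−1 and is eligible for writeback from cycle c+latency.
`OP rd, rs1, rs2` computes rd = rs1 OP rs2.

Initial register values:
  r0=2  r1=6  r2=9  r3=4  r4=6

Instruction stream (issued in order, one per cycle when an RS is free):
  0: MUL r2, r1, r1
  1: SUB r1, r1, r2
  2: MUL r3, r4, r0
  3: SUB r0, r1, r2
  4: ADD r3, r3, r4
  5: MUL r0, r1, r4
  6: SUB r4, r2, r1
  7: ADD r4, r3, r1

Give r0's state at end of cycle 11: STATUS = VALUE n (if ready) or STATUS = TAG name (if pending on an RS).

STATUS = TAG Mul1

cycle 1: issue MUL r2<-Mul1 // r0:2,r1:6,r2:Mul1,r3:4,r4:6
cycle 2: issue SUB r1<-Add1 // r0:2,r1:Add1,r2:Mul1,r3:4,r4:6
cycle 3: issue MUL r3<-Mul2 // r0:2,r1:Add1,r2:Mul1,r3:Mul2,r4:6
cycle 4: issue SUB r0<-Add2 // r0:Add2,r1:Add1,r2:Mul1,r3:Mul2,r4:6
cycle 5: CDB Mul1=36; issue ADD r3<-Add3 // r0:Add2,r1:Add1,r2:36,r3:Add3,r4:6
cycle 6: issue MUL r0<-Mul1 // r0:Mul1,r1:Add1,r2:36,r3:Add3,r4:6
cycle 7: CDB Add1=-30; issue SUB r4<-Add1 // r0:Mul1,r1:-30,r2:36,r3:Add3,r4:Add1
cycle 8: CDB Mul2=12; stall // r0:Mul1,r1:-30,r2:36,r3:Add3,r4:Add1
cycle 9: CDB Add1=66; issue ADD r4<-Add1 // r0:Mul1,r1:-30,r2:36,r3:Add3,r4:Add1
cycle 10: CDB Add2=-66 // r0:Mul1,r1:-30,r2:36,r3:Add3,r4:Add1
cycle 11: CDB Add3=18 // r0:Mul1,r1:-30,r2:36,r3:18,r4:Add1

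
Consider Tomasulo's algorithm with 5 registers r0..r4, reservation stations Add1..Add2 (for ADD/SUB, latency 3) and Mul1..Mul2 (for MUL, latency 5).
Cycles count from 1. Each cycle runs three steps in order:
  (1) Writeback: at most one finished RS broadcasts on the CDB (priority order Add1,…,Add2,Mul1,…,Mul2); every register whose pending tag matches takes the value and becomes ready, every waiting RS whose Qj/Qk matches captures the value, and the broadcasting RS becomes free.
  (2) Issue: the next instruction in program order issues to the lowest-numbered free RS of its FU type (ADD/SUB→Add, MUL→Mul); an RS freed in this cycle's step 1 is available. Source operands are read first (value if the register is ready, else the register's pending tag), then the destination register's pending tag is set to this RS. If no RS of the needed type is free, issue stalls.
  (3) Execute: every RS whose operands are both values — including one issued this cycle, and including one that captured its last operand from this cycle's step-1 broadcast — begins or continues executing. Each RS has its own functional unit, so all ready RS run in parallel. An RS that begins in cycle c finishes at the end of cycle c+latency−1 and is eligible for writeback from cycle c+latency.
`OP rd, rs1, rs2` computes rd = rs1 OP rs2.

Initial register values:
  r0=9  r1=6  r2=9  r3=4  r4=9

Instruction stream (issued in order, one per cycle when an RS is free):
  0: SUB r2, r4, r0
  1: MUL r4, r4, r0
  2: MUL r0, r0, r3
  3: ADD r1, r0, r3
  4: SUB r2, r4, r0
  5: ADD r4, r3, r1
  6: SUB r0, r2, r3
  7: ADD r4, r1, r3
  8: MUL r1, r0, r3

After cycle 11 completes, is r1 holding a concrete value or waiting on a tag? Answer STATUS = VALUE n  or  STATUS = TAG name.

cycle 1: issue SUB r2<-Add1 // r0:9,r1:6,r2:Add1,r3:4,r4:9
cycle 2: issue MUL r4<-Mul1 // r0:9,r1:6,r2:Add1,r3:4,r4:Mul1
cycle 3: issue MUL r0<-Mul2 // r0:Mul2,r1:6,r2:Add1,r3:4,r4:Mul1
cycle 4: CDB Add1=0; issue ADD r1<-Add1 // r0:Mul2,r1:Add1,r2:0,r3:4,r4:Mul1
cycle 5: issue SUB r2<-Add2 // r0:Mul2,r1:Add1,r2:Add2,r3:4,r4:Mul1
cycle 6: stall // r0:Mul2,r1:Add1,r2:Add2,r3:4,r4:Mul1
cycle 7: CDB Mul1=81; stall // r0:Mul2,r1:Add1,r2:Add2,r3:4,r4:81
cycle 8: CDB Mul2=36; stall // r0:36,r1:Add1,r2:Add2,r3:4,r4:81
cycle 9: stall // r0:36,r1:Add1,r2:Add2,r3:4,r4:81
cycle 10: stall // r0:36,r1:Add1,r2:Add2,r3:4,r4:81
cycle 11: CDB Add1=40; issue ADD r4<-Add1 // r0:36,r1:40,r2:Add2,r3:4,r4:Add1

STATUS = VALUE 40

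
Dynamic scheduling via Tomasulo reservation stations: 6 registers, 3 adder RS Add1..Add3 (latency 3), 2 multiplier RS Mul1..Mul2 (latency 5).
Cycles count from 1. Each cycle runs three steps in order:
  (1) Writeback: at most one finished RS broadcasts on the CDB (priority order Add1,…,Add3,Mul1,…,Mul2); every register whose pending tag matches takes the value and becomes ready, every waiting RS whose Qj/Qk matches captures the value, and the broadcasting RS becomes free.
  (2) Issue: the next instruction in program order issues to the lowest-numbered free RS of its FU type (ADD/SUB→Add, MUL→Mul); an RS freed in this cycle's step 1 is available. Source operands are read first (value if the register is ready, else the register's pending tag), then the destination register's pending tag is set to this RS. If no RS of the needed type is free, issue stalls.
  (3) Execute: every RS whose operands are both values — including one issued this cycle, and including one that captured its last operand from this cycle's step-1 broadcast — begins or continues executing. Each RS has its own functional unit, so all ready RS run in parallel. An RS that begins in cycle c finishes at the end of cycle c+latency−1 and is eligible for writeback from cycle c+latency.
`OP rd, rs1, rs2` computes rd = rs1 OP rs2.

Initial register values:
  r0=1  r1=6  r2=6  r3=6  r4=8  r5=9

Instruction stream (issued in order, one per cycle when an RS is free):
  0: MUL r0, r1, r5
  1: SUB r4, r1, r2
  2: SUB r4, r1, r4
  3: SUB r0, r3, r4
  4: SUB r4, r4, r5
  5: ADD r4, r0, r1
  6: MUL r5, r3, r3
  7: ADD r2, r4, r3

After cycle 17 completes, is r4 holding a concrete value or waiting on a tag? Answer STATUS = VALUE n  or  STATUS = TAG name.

  c1: issue MUL r0<-Mul1  regs: r0:Mul1,r1:6,r2:6,r3:6,r4:8,r5:9
  c2: issue SUB r4<-Add1  regs: r0:Mul1,r1:6,r2:6,r3:6,r4:Add1,r5:9
  c3: issue SUB r4<-Add2  regs: r0:Mul1,r1:6,r2:6,r3:6,r4:Add2,r5:9
  c4: issue SUB r0<-Add3  regs: r0:Add3,r1:6,r2:6,r3:6,r4:Add2,r5:9
  c5: CDB Add1=0; issue SUB r4<-Add1  regs: r0:Add3,r1:6,r2:6,r3:6,r4:Add1,r5:9
  c6: CDB Mul1=54; stall  regs: r0:Add3,r1:6,r2:6,r3:6,r4:Add1,r5:9
  c7: stall  regs: r0:Add3,r1:6,r2:6,r3:6,r4:Add1,r5:9
  c8: CDB Add2=6; issue ADD r4<-Add2  regs: r0:Add3,r1:6,r2:6,r3:6,r4:Add2,r5:9
  c9: issue MUL r5<-Mul1  regs: r0:Add3,r1:6,r2:6,r3:6,r4:Add2,r5:Mul1
  c10: stall  regs: r0:Add3,r1:6,r2:6,r3:6,r4:Add2,r5:Mul1
  c11: CDB Add1=-3; issue ADD r2<-Add1  regs: r0:Add3,r1:6,r2:Add1,r3:6,r4:Add2,r5:Mul1
  c12: CDB Add3=0  regs: r0:0,r1:6,r2:Add1,r3:6,r4:Add2,r5:Mul1
  c13: -  regs: r0:0,r1:6,r2:Add1,r3:6,r4:Add2,r5:Mul1
  c14: CDB Mul1=36  regs: r0:0,r1:6,r2:Add1,r3:6,r4:Add2,r5:36
  c15: CDB Add2=6  regs: r0:0,r1:6,r2:Add1,r3:6,r4:6,r5:36
  c16: -  regs: r0:0,r1:6,r2:Add1,r3:6,r4:6,r5:36
  c17: -  regs: r0:0,r1:6,r2:Add1,r3:6,r4:6,r5:36

STATUS = VALUE 6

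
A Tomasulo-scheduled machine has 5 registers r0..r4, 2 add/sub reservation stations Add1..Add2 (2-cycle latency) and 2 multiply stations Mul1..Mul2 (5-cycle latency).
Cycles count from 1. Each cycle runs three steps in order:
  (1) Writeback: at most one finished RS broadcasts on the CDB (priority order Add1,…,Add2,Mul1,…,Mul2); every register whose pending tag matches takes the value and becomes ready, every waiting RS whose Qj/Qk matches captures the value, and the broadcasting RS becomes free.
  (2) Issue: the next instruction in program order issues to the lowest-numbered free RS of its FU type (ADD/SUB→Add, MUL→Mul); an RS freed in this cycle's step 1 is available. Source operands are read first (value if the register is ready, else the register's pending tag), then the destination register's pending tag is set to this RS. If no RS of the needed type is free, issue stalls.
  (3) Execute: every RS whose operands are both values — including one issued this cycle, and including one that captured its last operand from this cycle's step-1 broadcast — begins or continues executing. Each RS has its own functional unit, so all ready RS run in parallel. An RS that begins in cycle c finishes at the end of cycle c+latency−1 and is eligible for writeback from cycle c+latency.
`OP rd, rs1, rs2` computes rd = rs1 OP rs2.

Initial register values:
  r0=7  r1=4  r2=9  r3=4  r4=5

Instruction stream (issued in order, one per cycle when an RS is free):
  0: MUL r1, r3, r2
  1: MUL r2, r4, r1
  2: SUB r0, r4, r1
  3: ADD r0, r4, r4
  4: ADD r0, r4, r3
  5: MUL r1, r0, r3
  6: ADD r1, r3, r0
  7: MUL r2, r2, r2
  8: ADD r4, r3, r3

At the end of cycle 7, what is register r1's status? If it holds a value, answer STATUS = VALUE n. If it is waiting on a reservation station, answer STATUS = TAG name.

STATUS = TAG Mul1

c1: issue MUL r1<-Mul1 | r0:7,r1:Mul1,r2:9,r3:4,r4:5
c2: issue MUL r2<-Mul2 | r0:7,r1:Mul1,r2:Mul2,r3:4,r4:5
c3: issue SUB r0<-Add1 | r0:Add1,r1:Mul1,r2:Mul2,r3:4,r4:5
c4: issue ADD r0<-Add2 | r0:Add2,r1:Mul1,r2:Mul2,r3:4,r4:5
c5: stall | r0:Add2,r1:Mul1,r2:Mul2,r3:4,r4:5
c6: CDB Add2=10; issue ADD r0<-Add2 | r0:Add2,r1:Mul1,r2:Mul2,r3:4,r4:5
c7: CDB Mul1=36; issue MUL r1<-Mul1 | r0:Add2,r1:Mul1,r2:Mul2,r3:4,r4:5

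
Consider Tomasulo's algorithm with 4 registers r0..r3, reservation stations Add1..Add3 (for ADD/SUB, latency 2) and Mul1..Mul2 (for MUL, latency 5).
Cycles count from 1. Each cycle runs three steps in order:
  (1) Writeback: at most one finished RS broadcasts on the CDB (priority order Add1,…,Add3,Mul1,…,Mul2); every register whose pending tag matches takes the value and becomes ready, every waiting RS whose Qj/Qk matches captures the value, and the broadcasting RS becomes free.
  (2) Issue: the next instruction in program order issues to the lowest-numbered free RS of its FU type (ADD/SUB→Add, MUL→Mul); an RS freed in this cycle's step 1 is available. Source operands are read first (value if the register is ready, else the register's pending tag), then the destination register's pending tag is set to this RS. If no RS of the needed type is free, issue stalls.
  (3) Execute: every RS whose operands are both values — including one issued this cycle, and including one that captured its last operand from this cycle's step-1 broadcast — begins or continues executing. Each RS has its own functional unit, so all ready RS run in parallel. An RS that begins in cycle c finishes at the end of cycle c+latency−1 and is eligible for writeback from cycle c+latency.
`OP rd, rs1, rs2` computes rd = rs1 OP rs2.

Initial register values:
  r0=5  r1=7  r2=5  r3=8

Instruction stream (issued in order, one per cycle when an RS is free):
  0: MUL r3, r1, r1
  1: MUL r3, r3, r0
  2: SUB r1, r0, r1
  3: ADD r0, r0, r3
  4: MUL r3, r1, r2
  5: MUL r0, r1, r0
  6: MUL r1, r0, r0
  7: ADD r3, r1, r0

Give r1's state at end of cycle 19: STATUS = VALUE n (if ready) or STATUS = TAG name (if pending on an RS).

  c1: issue MUL r3<-Mul1  regs: r0:5,r1:7,r2:5,r3:Mul1
  c2: issue MUL r3<-Mul2  regs: r0:5,r1:7,r2:5,r3:Mul2
  c3: issue SUB r1<-Add1  regs: r0:5,r1:Add1,r2:5,r3:Mul2
  c4: issue ADD r0<-Add2  regs: r0:Add2,r1:Add1,r2:5,r3:Mul2
  c5: CDB Add1=-2; stall  regs: r0:Add2,r1:-2,r2:5,r3:Mul2
  c6: CDB Mul1=49; issue MUL r3<-Mul1  regs: r0:Add2,r1:-2,r2:5,r3:Mul1
  c7: stall  regs: r0:Add2,r1:-2,r2:5,r3:Mul1
  c8: stall  regs: r0:Add2,r1:-2,r2:5,r3:Mul1
  c9: stall  regs: r0:Add2,r1:-2,r2:5,r3:Mul1
  c10: stall  regs: r0:Add2,r1:-2,r2:5,r3:Mul1
  c11: CDB Mul1=-10; issue MUL r0<-Mul1  regs: r0:Mul1,r1:-2,r2:5,r3:-10
  c12: CDB Mul2=245; issue MUL r1<-Mul2  regs: r0:Mul1,r1:Mul2,r2:5,r3:-10
  c13: issue ADD r3<-Add1  regs: r0:Mul1,r1:Mul2,r2:5,r3:Add1
  c14: CDB Add2=250  regs: r0:Mul1,r1:Mul2,r2:5,r3:Add1
  c15: -  regs: r0:Mul1,r1:Mul2,r2:5,r3:Add1
  c16: -  regs: r0:Mul1,r1:Mul2,r2:5,r3:Add1
  c17: -  regs: r0:Mul1,r1:Mul2,r2:5,r3:Add1
  c18: -  regs: r0:Mul1,r1:Mul2,r2:5,r3:Add1
  c19: CDB Mul1=-500  regs: r0:-500,r1:Mul2,r2:5,r3:Add1

STATUS = TAG Mul2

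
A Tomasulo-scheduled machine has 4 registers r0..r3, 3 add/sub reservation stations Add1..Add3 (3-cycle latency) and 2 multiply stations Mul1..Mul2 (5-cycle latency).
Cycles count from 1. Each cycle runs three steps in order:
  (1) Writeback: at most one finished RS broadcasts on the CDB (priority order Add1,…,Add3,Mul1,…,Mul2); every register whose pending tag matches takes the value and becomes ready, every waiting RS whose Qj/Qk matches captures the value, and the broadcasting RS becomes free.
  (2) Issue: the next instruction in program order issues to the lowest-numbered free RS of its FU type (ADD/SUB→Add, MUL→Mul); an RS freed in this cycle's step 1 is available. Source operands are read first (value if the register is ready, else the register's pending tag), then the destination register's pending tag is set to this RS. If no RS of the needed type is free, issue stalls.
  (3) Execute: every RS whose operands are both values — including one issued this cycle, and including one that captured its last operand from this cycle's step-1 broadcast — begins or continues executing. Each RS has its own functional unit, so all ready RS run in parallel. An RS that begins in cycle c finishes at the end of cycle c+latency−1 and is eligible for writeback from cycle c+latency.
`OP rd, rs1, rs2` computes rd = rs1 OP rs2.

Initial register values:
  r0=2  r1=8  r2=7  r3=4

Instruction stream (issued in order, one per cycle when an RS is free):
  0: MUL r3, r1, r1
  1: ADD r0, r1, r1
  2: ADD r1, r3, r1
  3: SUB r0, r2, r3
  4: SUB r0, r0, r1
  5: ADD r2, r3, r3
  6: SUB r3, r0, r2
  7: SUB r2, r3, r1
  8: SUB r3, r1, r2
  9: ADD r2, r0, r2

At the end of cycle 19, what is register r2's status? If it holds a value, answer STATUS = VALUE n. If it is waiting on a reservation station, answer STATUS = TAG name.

STATUS = TAG Add3

cycle 1: issue MUL r3<-Mul1 // r0:2,r1:8,r2:7,r3:Mul1
cycle 2: issue ADD r0<-Add1 // r0:Add1,r1:8,r2:7,r3:Mul1
cycle 3: issue ADD r1<-Add2 // r0:Add1,r1:Add2,r2:7,r3:Mul1
cycle 4: issue SUB r0<-Add3 // r0:Add3,r1:Add2,r2:7,r3:Mul1
cycle 5: CDB Add1=16; issue SUB r0<-Add1 // r0:Add1,r1:Add2,r2:7,r3:Mul1
cycle 6: CDB Mul1=64; stall // r0:Add1,r1:Add2,r2:7,r3:64
cycle 7: stall // r0:Add1,r1:Add2,r2:7,r3:64
cycle 8: stall // r0:Add1,r1:Add2,r2:7,r3:64
cycle 9: CDB Add2=72; issue ADD r2<-Add2 // r0:Add1,r1:72,r2:Add2,r3:64
cycle 10: CDB Add3=-57; issue SUB r3<-Add3 // r0:Add1,r1:72,r2:Add2,r3:Add3
cycle 11: stall // r0:Add1,r1:72,r2:Add2,r3:Add3
cycle 12: CDB Add2=128; issue SUB r2<-Add2 // r0:Add1,r1:72,r2:Add2,r3:Add3
cycle 13: CDB Add1=-129; issue SUB r3<-Add1 // r0:-129,r1:72,r2:Add2,r3:Add1
cycle 14: stall // r0:-129,r1:72,r2:Add2,r3:Add1
cycle 15: stall // r0:-129,r1:72,r2:Add2,r3:Add1
cycle 16: CDB Add3=-257; issue ADD r2<-Add3 // r0:-129,r1:72,r2:Add3,r3:Add1
cycle 17: - // r0:-129,r1:72,r2:Add3,r3:Add1
cycle 18: - // r0:-129,r1:72,r2:Add3,r3:Add1
cycle 19: CDB Add2=-329 // r0:-129,r1:72,r2:Add3,r3:Add1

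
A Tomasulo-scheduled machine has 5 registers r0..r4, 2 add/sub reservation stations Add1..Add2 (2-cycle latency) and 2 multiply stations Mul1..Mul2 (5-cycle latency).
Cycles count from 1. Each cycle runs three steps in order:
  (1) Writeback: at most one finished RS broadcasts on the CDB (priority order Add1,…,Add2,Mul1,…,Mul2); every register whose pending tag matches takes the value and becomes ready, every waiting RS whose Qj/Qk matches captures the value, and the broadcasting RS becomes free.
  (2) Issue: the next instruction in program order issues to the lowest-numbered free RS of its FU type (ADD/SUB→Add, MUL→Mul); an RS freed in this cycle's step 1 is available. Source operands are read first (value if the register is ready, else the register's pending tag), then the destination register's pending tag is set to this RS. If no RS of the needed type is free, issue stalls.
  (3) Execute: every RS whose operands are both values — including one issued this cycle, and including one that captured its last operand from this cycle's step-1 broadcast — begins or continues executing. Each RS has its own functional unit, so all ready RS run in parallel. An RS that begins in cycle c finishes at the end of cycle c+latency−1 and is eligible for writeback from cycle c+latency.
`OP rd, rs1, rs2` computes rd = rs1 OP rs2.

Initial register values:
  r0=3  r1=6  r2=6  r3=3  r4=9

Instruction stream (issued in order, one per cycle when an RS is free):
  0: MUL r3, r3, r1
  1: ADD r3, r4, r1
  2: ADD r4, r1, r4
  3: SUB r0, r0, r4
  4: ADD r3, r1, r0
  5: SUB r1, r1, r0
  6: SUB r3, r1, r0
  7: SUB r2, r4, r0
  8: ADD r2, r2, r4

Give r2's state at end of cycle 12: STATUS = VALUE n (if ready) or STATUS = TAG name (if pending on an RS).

STATUS = TAG Add1

c1: issue MUL r3<-Mul1 | r0:3,r1:6,r2:6,r3:Mul1,r4:9
c2: issue ADD r3<-Add1 | r0:3,r1:6,r2:6,r3:Add1,r4:9
c3: issue ADD r4<-Add2 | r0:3,r1:6,r2:6,r3:Add1,r4:Add2
c4: CDB Add1=15; issue SUB r0<-Add1 | r0:Add1,r1:6,r2:6,r3:15,r4:Add2
c5: CDB Add2=15; issue ADD r3<-Add2 | r0:Add1,r1:6,r2:6,r3:Add2,r4:15
c6: CDB Mul1=18; stall | r0:Add1,r1:6,r2:6,r3:Add2,r4:15
c7: CDB Add1=-12; issue SUB r1<-Add1 | r0:-12,r1:Add1,r2:6,r3:Add2,r4:15
c8: stall | r0:-12,r1:Add1,r2:6,r3:Add2,r4:15
c9: CDB Add1=18; issue SUB r3<-Add1 | r0:-12,r1:18,r2:6,r3:Add1,r4:15
c10: CDB Add2=-6; issue SUB r2<-Add2 | r0:-12,r1:18,r2:Add2,r3:Add1,r4:15
c11: CDB Add1=30; issue ADD r2<-Add1 | r0:-12,r1:18,r2:Add1,r3:30,r4:15
c12: CDB Add2=27 | r0:-12,r1:18,r2:Add1,r3:30,r4:15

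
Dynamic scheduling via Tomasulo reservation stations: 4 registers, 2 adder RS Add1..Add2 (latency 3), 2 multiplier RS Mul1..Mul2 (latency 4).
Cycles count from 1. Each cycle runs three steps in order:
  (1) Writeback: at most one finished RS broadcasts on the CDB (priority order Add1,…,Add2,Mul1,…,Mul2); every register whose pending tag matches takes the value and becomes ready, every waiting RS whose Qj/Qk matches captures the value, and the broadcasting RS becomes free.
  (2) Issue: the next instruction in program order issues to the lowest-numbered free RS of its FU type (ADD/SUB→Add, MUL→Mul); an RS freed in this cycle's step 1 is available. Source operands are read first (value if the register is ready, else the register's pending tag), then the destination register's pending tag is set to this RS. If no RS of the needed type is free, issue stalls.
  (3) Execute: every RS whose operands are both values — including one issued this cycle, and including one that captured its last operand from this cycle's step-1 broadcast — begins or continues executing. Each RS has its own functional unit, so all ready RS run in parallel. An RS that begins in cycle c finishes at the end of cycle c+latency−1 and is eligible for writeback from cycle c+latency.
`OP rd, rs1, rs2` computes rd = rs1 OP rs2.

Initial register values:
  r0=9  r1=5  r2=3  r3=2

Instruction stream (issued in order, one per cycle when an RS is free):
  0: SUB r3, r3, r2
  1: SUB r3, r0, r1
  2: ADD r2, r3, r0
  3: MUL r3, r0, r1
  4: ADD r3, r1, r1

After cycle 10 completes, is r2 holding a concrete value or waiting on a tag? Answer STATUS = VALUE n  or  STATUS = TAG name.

  c1: issue SUB r3<-Add1  regs: r0:9,r1:5,r2:3,r3:Add1
  c2: issue SUB r3<-Add2  regs: r0:9,r1:5,r2:3,r3:Add2
  c3: stall  regs: r0:9,r1:5,r2:3,r3:Add2
  c4: CDB Add1=-1; issue ADD r2<-Add1  regs: r0:9,r1:5,r2:Add1,r3:Add2
  c5: CDB Add2=4; issue MUL r3<-Mul1  regs: r0:9,r1:5,r2:Add1,r3:Mul1
  c6: issue ADD r3<-Add2  regs: r0:9,r1:5,r2:Add1,r3:Add2
  c7: -  regs: r0:9,r1:5,r2:Add1,r3:Add2
  c8: CDB Add1=13  regs: r0:9,r1:5,r2:13,r3:Add2
  c9: CDB Add2=10  regs: r0:9,r1:5,r2:13,r3:10
  c10: CDB Mul1=45  regs: r0:9,r1:5,r2:13,r3:10

STATUS = VALUE 13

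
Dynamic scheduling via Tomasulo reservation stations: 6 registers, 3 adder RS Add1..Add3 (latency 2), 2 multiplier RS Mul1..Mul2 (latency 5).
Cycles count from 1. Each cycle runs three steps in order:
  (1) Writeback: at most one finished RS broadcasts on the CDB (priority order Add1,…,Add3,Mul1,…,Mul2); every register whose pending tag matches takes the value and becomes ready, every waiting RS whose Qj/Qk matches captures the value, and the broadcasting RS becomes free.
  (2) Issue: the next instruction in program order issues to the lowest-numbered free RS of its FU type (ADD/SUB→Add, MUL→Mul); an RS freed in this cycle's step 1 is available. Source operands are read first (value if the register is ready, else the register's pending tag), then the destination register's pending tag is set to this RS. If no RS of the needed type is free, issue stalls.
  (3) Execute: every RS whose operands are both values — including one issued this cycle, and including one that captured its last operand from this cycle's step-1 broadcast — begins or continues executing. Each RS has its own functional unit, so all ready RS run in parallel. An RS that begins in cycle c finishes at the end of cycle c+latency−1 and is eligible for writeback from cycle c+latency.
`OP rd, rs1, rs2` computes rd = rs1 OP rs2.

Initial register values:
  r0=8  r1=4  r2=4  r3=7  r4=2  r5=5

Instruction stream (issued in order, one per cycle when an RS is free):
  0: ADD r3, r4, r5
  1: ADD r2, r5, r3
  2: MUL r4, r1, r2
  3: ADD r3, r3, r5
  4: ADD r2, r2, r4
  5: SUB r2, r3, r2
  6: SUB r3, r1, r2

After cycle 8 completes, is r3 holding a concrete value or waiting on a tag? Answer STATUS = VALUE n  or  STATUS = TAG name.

STATUS = TAG Add3

c1: issue ADD r3<-Add1 | r0:8,r1:4,r2:4,r3:Add1,r4:2,r5:5
c2: issue ADD r2<-Add2 | r0:8,r1:4,r2:Add2,r3:Add1,r4:2,r5:5
c3: CDB Add1=7; issue MUL r4<-Mul1 | r0:8,r1:4,r2:Add2,r3:7,r4:Mul1,r5:5
c4: issue ADD r3<-Add1 | r0:8,r1:4,r2:Add2,r3:Add1,r4:Mul1,r5:5
c5: CDB Add2=12; issue ADD r2<-Add2 | r0:8,r1:4,r2:Add2,r3:Add1,r4:Mul1,r5:5
c6: CDB Add1=12; issue SUB r2<-Add1 | r0:8,r1:4,r2:Add1,r3:12,r4:Mul1,r5:5
c7: issue SUB r3<-Add3 | r0:8,r1:4,r2:Add1,r3:Add3,r4:Mul1,r5:5
c8: - | r0:8,r1:4,r2:Add1,r3:Add3,r4:Mul1,r5:5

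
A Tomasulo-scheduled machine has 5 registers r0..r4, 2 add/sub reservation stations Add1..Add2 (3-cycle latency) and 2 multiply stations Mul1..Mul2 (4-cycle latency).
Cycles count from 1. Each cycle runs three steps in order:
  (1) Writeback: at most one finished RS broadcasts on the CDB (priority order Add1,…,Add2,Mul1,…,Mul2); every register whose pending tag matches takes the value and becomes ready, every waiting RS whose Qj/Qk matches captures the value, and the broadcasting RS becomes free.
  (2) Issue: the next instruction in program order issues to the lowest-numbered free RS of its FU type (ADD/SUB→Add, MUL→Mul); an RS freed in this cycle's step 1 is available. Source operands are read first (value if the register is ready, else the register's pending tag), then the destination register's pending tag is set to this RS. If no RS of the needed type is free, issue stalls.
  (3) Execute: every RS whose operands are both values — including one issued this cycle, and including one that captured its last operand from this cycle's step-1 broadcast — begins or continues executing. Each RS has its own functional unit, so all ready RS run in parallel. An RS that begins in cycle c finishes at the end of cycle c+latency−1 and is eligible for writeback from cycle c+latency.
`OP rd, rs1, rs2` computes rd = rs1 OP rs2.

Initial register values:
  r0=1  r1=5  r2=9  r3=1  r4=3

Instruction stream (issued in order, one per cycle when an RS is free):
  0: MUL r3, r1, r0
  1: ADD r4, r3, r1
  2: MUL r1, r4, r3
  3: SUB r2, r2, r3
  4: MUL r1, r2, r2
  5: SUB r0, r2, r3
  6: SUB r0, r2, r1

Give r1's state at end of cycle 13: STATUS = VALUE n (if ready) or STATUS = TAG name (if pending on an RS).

STATUS = VALUE 16

c1: issue MUL r3<-Mul1 | r0:1,r1:5,r2:9,r3:Mul1,r4:3
c2: issue ADD r4<-Add1 | r0:1,r1:5,r2:9,r3:Mul1,r4:Add1
c3: issue MUL r1<-Mul2 | r0:1,r1:Mul2,r2:9,r3:Mul1,r4:Add1
c4: issue SUB r2<-Add2 | r0:1,r1:Mul2,r2:Add2,r3:Mul1,r4:Add1
c5: CDB Mul1=5; issue MUL r1<-Mul1 | r0:1,r1:Mul1,r2:Add2,r3:5,r4:Add1
c6: stall | r0:1,r1:Mul1,r2:Add2,r3:5,r4:Add1
c7: stall | r0:1,r1:Mul1,r2:Add2,r3:5,r4:Add1
c8: CDB Add1=10; issue SUB r0<-Add1 | r0:Add1,r1:Mul1,r2:Add2,r3:5,r4:10
c9: CDB Add2=4; issue SUB r0<-Add2 | r0:Add2,r1:Mul1,r2:4,r3:5,r4:10
c10: - | r0:Add2,r1:Mul1,r2:4,r3:5,r4:10
c11: - | r0:Add2,r1:Mul1,r2:4,r3:5,r4:10
c12: CDB Add1=-1 | r0:Add2,r1:Mul1,r2:4,r3:5,r4:10
c13: CDB Mul1=16 | r0:Add2,r1:16,r2:4,r3:5,r4:10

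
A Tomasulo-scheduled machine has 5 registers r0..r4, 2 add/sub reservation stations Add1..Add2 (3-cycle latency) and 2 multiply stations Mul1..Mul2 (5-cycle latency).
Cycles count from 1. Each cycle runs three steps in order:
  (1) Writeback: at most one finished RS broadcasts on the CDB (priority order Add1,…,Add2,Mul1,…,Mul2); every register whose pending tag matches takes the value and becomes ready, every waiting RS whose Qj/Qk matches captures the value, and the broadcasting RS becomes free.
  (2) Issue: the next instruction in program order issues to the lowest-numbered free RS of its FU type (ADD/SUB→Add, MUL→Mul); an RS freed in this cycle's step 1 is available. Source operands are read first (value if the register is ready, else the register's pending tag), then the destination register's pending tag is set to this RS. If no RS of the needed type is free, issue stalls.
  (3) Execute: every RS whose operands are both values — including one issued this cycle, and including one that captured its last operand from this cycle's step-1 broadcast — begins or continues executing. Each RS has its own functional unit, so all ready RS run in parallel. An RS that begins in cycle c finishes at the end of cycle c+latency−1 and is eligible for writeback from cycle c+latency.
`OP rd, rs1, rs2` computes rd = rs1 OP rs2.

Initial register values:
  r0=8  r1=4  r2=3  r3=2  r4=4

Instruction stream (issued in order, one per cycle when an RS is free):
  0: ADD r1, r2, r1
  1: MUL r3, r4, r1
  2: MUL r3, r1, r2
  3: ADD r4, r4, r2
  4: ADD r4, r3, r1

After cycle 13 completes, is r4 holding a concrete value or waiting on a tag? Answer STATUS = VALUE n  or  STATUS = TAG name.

STATUS = VALUE 28

  c1: issue ADD r1<-Add1  regs: r0:8,r1:Add1,r2:3,r3:2,r4:4
  c2: issue MUL r3<-Mul1  regs: r0:8,r1:Add1,r2:3,r3:Mul1,r4:4
  c3: issue MUL r3<-Mul2  regs: r0:8,r1:Add1,r2:3,r3:Mul2,r4:4
  c4: CDB Add1=7; issue ADD r4<-Add1  regs: r0:8,r1:7,r2:3,r3:Mul2,r4:Add1
  c5: issue ADD r4<-Add2  regs: r0:8,r1:7,r2:3,r3:Mul2,r4:Add2
  c6: -  regs: r0:8,r1:7,r2:3,r3:Mul2,r4:Add2
  c7: CDB Add1=7  regs: r0:8,r1:7,r2:3,r3:Mul2,r4:Add2
  c8: -  regs: r0:8,r1:7,r2:3,r3:Mul2,r4:Add2
  c9: CDB Mul1=28  regs: r0:8,r1:7,r2:3,r3:Mul2,r4:Add2
  c10: CDB Mul2=21  regs: r0:8,r1:7,r2:3,r3:21,r4:Add2
  c11: -  regs: r0:8,r1:7,r2:3,r3:21,r4:Add2
  c12: -  regs: r0:8,r1:7,r2:3,r3:21,r4:Add2
  c13: CDB Add2=28  regs: r0:8,r1:7,r2:3,r3:21,r4:28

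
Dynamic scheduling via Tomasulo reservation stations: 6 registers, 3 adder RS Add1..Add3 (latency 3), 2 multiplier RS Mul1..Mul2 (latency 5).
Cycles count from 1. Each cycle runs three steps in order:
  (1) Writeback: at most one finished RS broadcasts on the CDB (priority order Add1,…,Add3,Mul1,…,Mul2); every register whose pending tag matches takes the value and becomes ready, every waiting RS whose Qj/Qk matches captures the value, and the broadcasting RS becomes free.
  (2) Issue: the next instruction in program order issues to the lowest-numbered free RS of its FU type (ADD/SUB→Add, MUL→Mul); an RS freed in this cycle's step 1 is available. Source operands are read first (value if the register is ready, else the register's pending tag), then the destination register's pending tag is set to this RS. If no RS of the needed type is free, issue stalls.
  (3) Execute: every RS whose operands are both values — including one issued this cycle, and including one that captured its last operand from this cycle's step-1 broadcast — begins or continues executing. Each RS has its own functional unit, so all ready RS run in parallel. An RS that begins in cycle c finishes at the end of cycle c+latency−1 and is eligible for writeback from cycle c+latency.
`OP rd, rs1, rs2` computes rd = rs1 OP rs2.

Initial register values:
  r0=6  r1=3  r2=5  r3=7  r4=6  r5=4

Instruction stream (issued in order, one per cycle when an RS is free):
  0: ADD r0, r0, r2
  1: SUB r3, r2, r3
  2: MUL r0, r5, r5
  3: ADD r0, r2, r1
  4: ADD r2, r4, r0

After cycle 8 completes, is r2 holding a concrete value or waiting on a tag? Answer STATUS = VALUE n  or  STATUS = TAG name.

STATUS = TAG Add2

c1: issue ADD r0<-Add1 | r0:Add1,r1:3,r2:5,r3:7,r4:6,r5:4
c2: issue SUB r3<-Add2 | r0:Add1,r1:3,r2:5,r3:Add2,r4:6,r5:4
c3: issue MUL r0<-Mul1 | r0:Mul1,r1:3,r2:5,r3:Add2,r4:6,r5:4
c4: CDB Add1=11; issue ADD r0<-Add1 | r0:Add1,r1:3,r2:5,r3:Add2,r4:6,r5:4
c5: CDB Add2=-2; issue ADD r2<-Add2 | r0:Add1,r1:3,r2:Add2,r3:-2,r4:6,r5:4
c6: - | r0:Add1,r1:3,r2:Add2,r3:-2,r4:6,r5:4
c7: CDB Add1=8 | r0:8,r1:3,r2:Add2,r3:-2,r4:6,r5:4
c8: CDB Mul1=16 | r0:8,r1:3,r2:Add2,r3:-2,r4:6,r5:4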